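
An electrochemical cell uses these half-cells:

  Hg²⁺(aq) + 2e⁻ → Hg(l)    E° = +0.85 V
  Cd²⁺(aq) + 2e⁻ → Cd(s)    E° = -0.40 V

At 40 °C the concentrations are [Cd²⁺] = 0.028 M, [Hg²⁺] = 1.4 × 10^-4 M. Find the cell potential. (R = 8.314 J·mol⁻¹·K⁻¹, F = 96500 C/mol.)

1.18 V

The Hg²⁺/Hg couple has the higher reduction potential and acts as the cathode, so E°_cell = +0.85 − (-0.40) = 1.25 V.
Balancing electrons gives n = 2; the reaction quotient is Q = [Cd²⁺]/[Hg²⁺] = 200.
E = E° − (RT/nF) ln Q = 1.25 − (8.314×313)/(2×96500) × (5.298) = 1.250 − 0.071 = 1.179 V.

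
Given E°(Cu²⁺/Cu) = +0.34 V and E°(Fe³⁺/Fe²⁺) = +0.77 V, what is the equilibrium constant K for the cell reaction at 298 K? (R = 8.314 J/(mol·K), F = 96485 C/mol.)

3.5 × 10^14

E°_cell = +0.77 − (+0.34) = 0.43 V, with n = 2 electrons transferred.
At equilibrium E = 0, so the Nernst equation gives ln K = nFE°/RT = (2)(96485)(0.43)/((8.314)(298)) = 33.49.
K = e^33.49 = 3.5 × 10^14.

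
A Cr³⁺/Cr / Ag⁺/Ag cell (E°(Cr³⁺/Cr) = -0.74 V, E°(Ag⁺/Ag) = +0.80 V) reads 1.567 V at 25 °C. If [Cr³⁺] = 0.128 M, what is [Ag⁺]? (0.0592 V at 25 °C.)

1.4 M

From the Nernst equation, log Q = n(E° − E)/0.0592 = 3(1.54 − 1.567)/0.0592 = -1.368, so Q = 0.0428.
With Q = [Cr³⁺]/[Ag⁺]^3 and the known concentrations, [Ag⁺]^3 in the denominator gives [Ag⁺] = 1.4 M.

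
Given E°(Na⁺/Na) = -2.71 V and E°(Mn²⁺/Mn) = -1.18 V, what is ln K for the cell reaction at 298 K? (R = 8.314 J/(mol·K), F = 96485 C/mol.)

ln K = 119.2

E°_cell = -1.18 − (-2.71) = 1.53 V, with n = 2 electrons transferred.
At equilibrium E = 0, so the Nernst equation gives ln K = nFE°/RT = (2)(96485)(1.53)/((8.314)(298)) = 119.17.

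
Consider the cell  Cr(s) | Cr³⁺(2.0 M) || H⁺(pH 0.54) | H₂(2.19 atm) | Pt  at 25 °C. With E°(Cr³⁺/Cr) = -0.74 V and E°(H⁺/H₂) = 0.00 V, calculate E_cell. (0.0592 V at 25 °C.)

0.69 V

The hydrogen couple is the cathode, so E°_cell = 0.74 V; n = 6.
[H⁺] = 10^(−0.54) = 0.29 M, and Q = [Cr³⁺]^2·P(H₂)^3 / [H⁺]^6 = 7.3 × 10^4.
E = E° − (0.0592/6) log Q = 0.74 − (0.0592/6)(4.863) = 0.692 V.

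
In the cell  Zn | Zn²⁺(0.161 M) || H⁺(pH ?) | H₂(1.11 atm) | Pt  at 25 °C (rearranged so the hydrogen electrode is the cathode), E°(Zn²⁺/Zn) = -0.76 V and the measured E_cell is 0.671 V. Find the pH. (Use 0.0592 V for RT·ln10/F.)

E°_cell = 0.76 V and n = 2.
log Q = n(E° − E)/0.0592 = 2×(0.76 − 0.671)/0.0592 = 3.007.
With Q = [Zn²⁺]·P(H₂) / [H⁺]^2, solving for [H⁺] gives log[H⁺] = -1.877, so pH = 1.88.

pH = 1.88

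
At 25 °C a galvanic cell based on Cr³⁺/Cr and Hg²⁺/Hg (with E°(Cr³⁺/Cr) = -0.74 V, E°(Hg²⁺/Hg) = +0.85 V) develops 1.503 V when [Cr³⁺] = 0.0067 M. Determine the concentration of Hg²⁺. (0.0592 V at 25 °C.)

From the Nernst equation, log Q = n(E° − E)/0.0592 = 6(1.59 − 1.503)/0.0592 = 8.818, so Q = 6.57 × 10^8.
With Q = [Cr³⁺]^2/[Hg²⁺]^3 and the known concentrations, [Hg²⁺]^3 in the denominator gives [Hg²⁺] = 4.1 × 10^-5 M.

4.1 × 10^-5 M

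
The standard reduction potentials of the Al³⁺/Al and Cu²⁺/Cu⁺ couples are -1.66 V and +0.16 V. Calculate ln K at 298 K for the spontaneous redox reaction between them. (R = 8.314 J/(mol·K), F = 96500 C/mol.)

ln K = 212.7

E°_cell = +0.16 − (-1.66) = 1.82 V, with n = 3 electrons transferred.
At equilibrium E = 0, so the Nernst equation gives ln K = nFE°/RT = (3)(96500)(1.82)/((8.314)(298)) = 212.66.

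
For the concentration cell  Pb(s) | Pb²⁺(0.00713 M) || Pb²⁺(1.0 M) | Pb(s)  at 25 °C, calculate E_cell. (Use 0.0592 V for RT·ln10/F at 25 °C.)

0.064 V

Both half-cells are Pb²⁺/Pb, so E°_cell = 0. The concentrated side is the cathode; the cell reaction moves Pb²⁺ from high to low concentration with n = 2.
Q = [Pb²⁺]_dilute/[Pb²⁺]_conc = 0.00713/1.0 = 0.00713.
E = 0 − (0.0592/2) log Q = −(0.0592/2)(-2.147) = 0.0636 V.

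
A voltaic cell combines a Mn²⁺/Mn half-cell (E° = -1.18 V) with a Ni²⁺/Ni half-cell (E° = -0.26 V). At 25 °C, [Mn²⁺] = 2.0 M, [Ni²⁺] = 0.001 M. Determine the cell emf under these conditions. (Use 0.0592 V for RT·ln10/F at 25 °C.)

0.822 V

The Ni²⁺/Ni couple has the higher reduction potential and acts as the cathode, so E°_cell = -0.26 − (-1.18) = 0.92 V.
Balancing electrons gives n = 2; the reaction quotient is Q = [Mn²⁺]/[Ni²⁺] = 2000.
At 25 °C, E = E° − (0.0592/n) log Q = 0.92 − (0.0592/2)(3.301) = 0.920 − 0.098 = 0.822 V.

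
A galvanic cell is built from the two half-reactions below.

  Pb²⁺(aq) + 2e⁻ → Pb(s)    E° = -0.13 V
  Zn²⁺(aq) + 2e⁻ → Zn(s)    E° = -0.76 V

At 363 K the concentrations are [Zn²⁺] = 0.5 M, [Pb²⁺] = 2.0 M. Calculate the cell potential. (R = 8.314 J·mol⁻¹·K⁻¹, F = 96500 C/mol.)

0.652 V

The Pb²⁺/Pb couple has the higher reduction potential and acts as the cathode, so E°_cell = -0.13 − (-0.76) = 0.63 V.
Balancing electrons gives n = 2; the reaction quotient is Q = [Zn²⁺]/[Pb²⁺] = 0.250.
E = E° − (RT/nF) ln Q = 0.63 − (8.314×363)/(2×96500) × (-1.386) = 0.630 + 0.022 = 0.652 V.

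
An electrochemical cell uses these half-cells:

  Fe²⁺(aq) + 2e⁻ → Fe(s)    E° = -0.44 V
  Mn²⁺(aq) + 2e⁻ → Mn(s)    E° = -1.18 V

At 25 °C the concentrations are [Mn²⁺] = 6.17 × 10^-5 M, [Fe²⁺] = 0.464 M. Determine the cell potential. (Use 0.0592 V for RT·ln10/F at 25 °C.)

0.855 V

The Fe²⁺/Fe couple has the higher reduction potential and acts as the cathode, so E°_cell = -0.44 − (-1.18) = 0.74 V.
Balancing electrons gives n = 2; the reaction quotient is Q = [Mn²⁺]/[Fe²⁺] = 1.33 × 10^-4.
At 25 °C, E = E° − (0.0592/n) log Q = 0.74 − (0.0592/2)(-3.876) = 0.740 + 0.115 = 0.855 V.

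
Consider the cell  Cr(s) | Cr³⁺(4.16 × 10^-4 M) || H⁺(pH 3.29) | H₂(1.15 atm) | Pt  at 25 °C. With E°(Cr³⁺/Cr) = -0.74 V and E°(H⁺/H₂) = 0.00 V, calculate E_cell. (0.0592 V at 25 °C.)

The hydrogen couple is the cathode, so E°_cell = 0.74 V; n = 6.
[H⁺] = 10^(−3.29) = 5.1 × 10^-4 M, and Q = [Cr³⁺]^2·P(H₂)^3 / [H⁺]^6 = 1.45 × 10^13.
E = E° − (0.0592/6) log Q = 0.74 − (0.0592/6)(13.160) = 0.610 V.

0.61 V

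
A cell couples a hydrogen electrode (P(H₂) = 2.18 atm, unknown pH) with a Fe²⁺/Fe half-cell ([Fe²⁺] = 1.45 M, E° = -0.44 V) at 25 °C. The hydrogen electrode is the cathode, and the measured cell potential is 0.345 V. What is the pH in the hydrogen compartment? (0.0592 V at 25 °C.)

E°_cell = 0.44 V and n = 2.
log Q = n(E° − E)/0.0592 = 2×(0.44 − 0.345)/0.0592 = 3.209.
With Q = [Fe²⁺]·P(H₂) / [H⁺]^2, solving for [H⁺] gives log[H⁺] = -1.355, so pH = 1.35.

pH = 1.35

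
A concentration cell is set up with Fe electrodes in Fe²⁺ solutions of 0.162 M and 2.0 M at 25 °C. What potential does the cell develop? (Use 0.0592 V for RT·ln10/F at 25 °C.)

Both half-cells are Fe²⁺/Fe, so E°_cell = 0. The concentrated side is the cathode; the cell reaction moves Fe²⁺ from high to low concentration with n = 2.
Q = [Fe²⁺]_dilute/[Fe²⁺]_conc = 0.162/2.0 = 0.0810.
E = 0 − (0.0592/2) log Q = −(0.0592/2)(-1.092) = 0.0323 V.

0.032 V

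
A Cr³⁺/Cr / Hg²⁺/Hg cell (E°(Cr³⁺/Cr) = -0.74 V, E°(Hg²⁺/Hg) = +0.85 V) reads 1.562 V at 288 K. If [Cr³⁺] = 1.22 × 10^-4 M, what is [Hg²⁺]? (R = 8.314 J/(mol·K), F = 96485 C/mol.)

2.6 × 10^-4 M

From the Nernst equation, ln Q = nF(E° − E)/RT = 6×96485×(1.59 − 1.562)/(8.314×288) = 6.770, so Q = 871.
With Q = [Cr³⁺]^2/[Hg²⁺]^3 and the known concentrations, [Hg²⁺]^3 in the denominator gives [Hg²⁺] = 2.6 × 10^-4 M.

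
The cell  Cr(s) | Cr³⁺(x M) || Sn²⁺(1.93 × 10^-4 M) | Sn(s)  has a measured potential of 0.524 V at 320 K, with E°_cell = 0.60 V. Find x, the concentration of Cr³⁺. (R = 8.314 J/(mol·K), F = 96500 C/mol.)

0.01 M

From the Nernst equation, ln Q = nF(E° − E)/RT = 6×96500×(0.60 − 0.524)/(8.314×320) = 16.540, so Q = 1.52 × 10^7.
With Q = [Cr³⁺]^2/[Sn²⁺]^3 and the known concentrations, [Cr³⁺]^2 in the numerator gives [Cr³⁺] = 0.01 M.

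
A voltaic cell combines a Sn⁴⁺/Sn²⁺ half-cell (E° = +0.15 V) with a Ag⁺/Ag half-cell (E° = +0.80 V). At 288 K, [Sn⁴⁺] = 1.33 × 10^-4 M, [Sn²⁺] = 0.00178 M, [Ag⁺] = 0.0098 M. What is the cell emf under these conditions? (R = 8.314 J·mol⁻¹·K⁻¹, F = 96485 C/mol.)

The Ag⁺/Ag couple has the higher reduction potential and acts as the cathode, so E°_cell = +0.80 − (+0.15) = 0.65 V.
Balancing electrons gives n = 2; the reaction quotient is Q = [Sn⁴⁺]/([Sn²⁺]·[Ag⁺]^2) = 778.
E = E° − (RT/nF) ln Q = 0.65 − (8.314×288)/(2×96485) × (6.657) = 0.650 − 0.083 = 0.567 V.

0.567 V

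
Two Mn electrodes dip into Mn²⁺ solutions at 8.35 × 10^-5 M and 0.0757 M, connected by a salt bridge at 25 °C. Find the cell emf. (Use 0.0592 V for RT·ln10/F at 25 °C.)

0.088 V

Both half-cells are Mn²⁺/Mn, so E°_cell = 0. The concentrated side is the cathode; the cell reaction moves Mn²⁺ from high to low concentration with n = 2.
Q = [Mn²⁺]_dilute/[Mn²⁺]_conc = 8.35 × 10^-5/0.0757 = 0.00110.
E = 0 − (0.0592/2) log Q = −(0.0592/2)(-2.957) = 0.0875 V.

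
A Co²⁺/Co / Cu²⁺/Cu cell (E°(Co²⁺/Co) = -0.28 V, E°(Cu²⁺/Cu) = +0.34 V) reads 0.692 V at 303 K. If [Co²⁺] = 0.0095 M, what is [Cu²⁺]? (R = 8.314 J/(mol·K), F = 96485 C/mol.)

2.4 M

From the Nernst equation, ln Q = nF(E° − E)/RT = 2×96485×(0.62 − 0.692)/(8.314×303) = -5.515, so Q = 0.00402.
With Q = [Co²⁺]/[Cu²⁺] and the known concentrations, [Cu²⁺] in the denominator gives [Cu²⁺] = 2.4 M.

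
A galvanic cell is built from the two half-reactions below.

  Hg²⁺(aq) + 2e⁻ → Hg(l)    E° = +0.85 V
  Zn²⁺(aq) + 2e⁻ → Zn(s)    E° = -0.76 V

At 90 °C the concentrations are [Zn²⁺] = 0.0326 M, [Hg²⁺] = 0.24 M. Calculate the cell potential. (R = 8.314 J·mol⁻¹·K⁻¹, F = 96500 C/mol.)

1.64 V

The Hg²⁺/Hg couple has the higher reduction potential and acts as the cathode, so E°_cell = +0.85 − (-0.76) = 1.61 V.
Balancing electrons gives n = 2; the reaction quotient is Q = [Zn²⁺]/[Hg²⁺] = 0.136.
E = E° − (RT/nF) ln Q = 1.61 − (8.314×363)/(2×96500) × (-1.996) = 1.610 + 0.031 = 1.641 V.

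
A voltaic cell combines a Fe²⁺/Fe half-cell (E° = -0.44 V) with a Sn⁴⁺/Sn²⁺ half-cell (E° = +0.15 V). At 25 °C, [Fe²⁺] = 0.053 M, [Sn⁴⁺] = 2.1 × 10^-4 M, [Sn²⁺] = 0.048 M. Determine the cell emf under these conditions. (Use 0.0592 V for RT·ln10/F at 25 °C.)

0.558 V

The Sn⁴⁺/Sn²⁺ couple has the higher reduction potential and acts as the cathode, so E°_cell = +0.15 − (-0.44) = 0.59 V.
Balancing electrons gives n = 2; the reaction quotient is Q = [Fe²⁺]·[Sn²⁺]/[Sn⁴⁺] = 12.1.
At 25 °C, E = E° − (0.0592/n) log Q = 0.59 − (0.0592/2)(1.083) = 0.590 − 0.032 = 0.558 V.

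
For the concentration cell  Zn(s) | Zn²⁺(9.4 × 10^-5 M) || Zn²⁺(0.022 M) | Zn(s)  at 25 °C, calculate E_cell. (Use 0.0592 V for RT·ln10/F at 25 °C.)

0.070 V

Both half-cells are Zn²⁺/Zn, so E°_cell = 0. The concentrated side is the cathode; the cell reaction moves Zn²⁺ from high to low concentration with n = 2.
Q = [Zn²⁺]_dilute/[Zn²⁺]_conc = 9.4 × 10^-5/0.022 = 0.00427.
E = 0 − (0.0592/2) log Q = −(0.0592/2)(-2.369) = 0.0701 V.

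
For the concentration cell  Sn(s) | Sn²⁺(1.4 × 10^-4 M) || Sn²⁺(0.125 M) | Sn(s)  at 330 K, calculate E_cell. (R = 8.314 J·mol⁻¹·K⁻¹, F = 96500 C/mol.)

Both half-cells are Sn²⁺/Sn, so E°_cell = 0. The concentrated side is the cathode; the cell reaction moves Sn²⁺ from high to low concentration with n = 2.
Q = [Sn²⁺]_dilute/[Sn²⁺]_conc = 1.4 × 10^-4/0.125 = 0.00112.
E = 0 − (RT/nF) ln Q = −((8.314×330)/(2×96500))(-6.794) = 0.0966 V.

0.097 V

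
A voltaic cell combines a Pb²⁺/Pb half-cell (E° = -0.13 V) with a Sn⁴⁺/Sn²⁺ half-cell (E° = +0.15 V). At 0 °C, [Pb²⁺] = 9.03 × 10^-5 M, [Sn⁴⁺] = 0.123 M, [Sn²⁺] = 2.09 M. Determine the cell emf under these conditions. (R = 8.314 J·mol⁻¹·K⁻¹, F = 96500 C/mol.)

The Sn⁴⁺/Sn²⁺ couple has the higher reduction potential and acts as the cathode, so E°_cell = +0.15 − (-0.13) = 0.28 V.
Balancing electrons gives n = 2; the reaction quotient is Q = [Pb²⁺]·[Sn²⁺]/[Sn⁴⁺] = 0.00153.
E = E° − (RT/nF) ln Q = 0.28 − (8.314×273)/(2×96500) × (-6.480) = 0.280 + 0.076 = 0.356 V.

0.356 V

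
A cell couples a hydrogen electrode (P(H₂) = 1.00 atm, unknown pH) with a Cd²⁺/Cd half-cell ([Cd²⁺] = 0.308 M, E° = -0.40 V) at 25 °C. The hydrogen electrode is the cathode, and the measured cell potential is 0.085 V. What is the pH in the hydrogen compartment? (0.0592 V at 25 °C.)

pH = 5.58

E°_cell = 0.40 V and n = 2.
log Q = n(E° − E)/0.0592 = 2×(0.40 − 0.085)/0.0592 = 10.642.
With Q = [Cd²⁺]·P(H₂) / [H⁺]^2, solving for [H⁺] gives log[H⁺] = -5.577, so pH = 5.58.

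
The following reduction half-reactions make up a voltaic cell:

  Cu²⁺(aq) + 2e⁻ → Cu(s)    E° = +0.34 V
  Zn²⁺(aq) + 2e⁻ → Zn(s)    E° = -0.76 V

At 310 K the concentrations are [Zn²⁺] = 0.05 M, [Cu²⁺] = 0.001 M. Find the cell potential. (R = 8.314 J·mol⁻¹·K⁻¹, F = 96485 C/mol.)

The Cu²⁺/Cu couple has the higher reduction potential and acts as the cathode, so E°_cell = +0.34 − (-0.76) = 1.10 V.
Balancing electrons gives n = 2; the reaction quotient is Q = [Zn²⁺]/[Cu²⁺] = 50.0.
E = E° − (RT/nF) ln Q = 1.10 − (8.314×310)/(2×96485) × (3.912) = 1.100 − 0.052 = 1.048 V.

1.05 V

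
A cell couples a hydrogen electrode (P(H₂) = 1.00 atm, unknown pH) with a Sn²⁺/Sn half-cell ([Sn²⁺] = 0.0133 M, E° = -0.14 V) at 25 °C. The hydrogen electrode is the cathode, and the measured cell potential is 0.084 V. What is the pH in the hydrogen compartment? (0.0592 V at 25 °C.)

pH = 1.88

E°_cell = 0.14 V and n = 2.
log Q = n(E° − E)/0.0592 = 2×(0.14 − 0.084)/0.0592 = 1.892.
With Q = [Sn²⁺]·P(H₂) / [H⁺]^2, solving for [H⁺] gives log[H⁺] = -1.884, so pH = 1.88.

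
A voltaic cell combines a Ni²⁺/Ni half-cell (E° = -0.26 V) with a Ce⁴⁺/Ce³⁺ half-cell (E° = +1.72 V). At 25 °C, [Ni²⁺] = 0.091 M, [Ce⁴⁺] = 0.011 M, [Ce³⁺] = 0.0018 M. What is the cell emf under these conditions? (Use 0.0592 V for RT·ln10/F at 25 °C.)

2.06 V

The Ce⁴⁺/Ce³⁺ couple has the higher reduction potential and acts as the cathode, so E°_cell = +1.72 − (-0.26) = 1.98 V.
Balancing electrons gives n = 2; the reaction quotient is Q = [Ni²⁺]·[Ce³⁺]^2/[Ce⁴⁺]^2 = 0.00244.
At 25 °C, E = E° − (0.0592/n) log Q = 1.98 − (0.0592/2)(-2.613) = 1.980 + 0.077 = 2.057 V.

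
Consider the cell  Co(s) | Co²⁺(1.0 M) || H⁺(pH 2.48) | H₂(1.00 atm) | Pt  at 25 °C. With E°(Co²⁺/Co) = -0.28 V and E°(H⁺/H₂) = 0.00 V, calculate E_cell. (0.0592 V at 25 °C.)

0.13 V

The hydrogen couple is the cathode, so E°_cell = 0.28 V; n = 2.
[H⁺] = 10^(−2.48) = 0.0033 M, and Q = [Co²⁺]·P(H₂) / [H⁺]^2 = 9.12 × 10^4.
E = E° − (0.0592/2) log Q = 0.28 − (0.0592/2)(4.960) = 0.133 V.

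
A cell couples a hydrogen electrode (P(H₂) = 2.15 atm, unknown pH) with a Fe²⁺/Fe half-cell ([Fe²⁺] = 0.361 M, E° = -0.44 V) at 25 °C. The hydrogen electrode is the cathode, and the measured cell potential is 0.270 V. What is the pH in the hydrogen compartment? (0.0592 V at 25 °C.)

pH = 2.93

E°_cell = 0.44 V and n = 2.
log Q = n(E° − E)/0.0592 = 2×(0.44 − 0.270)/0.0592 = 5.743.
With Q = [Fe²⁺]·P(H₂) / [H⁺]^2, solving for [H⁺] gives log[H⁺] = -2.927, so pH = 2.93.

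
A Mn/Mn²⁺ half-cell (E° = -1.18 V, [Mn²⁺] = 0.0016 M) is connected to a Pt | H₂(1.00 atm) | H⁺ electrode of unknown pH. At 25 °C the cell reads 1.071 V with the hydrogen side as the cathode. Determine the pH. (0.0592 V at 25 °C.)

pH = 3.24

E°_cell = 1.18 V and n = 2.
log Q = n(E° − E)/0.0592 = 2×(1.18 − 1.071)/0.0592 = 3.682.
With Q = [Mn²⁺]·P(H₂) / [H⁺]^2, solving for [H⁺] gives log[H⁺] = -3.239, so pH = 3.24.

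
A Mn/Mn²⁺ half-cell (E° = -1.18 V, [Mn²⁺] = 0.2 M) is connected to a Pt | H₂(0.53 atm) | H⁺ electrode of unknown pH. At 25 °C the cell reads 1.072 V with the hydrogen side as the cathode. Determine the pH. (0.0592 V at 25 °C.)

E°_cell = 1.18 V and n = 2.
log Q = n(E° − E)/0.0592 = 2×(1.18 − 1.072)/0.0592 = 3.649.
With Q = [Mn²⁺]·P(H₂) / [H⁺]^2, solving for [H⁺] gives log[H⁺] = -2.312, so pH = 2.31.

pH = 2.31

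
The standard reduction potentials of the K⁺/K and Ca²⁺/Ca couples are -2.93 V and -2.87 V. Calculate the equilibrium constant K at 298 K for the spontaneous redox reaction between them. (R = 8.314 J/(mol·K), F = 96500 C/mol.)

E°_cell = -2.87 − (-2.93) = 0.06 V, with n = 2 electrons transferred.
At equilibrium E = 0, so the Nernst equation gives ln K = nFE°/RT = (2)(96500)(0.06)/((8.314)(298)) = 4.67.
K = e^4.67 = 110.

110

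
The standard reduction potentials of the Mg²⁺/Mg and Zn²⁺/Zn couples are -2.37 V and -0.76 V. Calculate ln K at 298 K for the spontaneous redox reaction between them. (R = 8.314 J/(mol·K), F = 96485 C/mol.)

ln K = 125.4

E°_cell = -0.76 − (-2.37) = 1.61 V, with n = 2 electrons transferred.
At equilibrium E = 0, so the Nernst equation gives ln K = nFE°/RT = (2)(96485)(1.61)/((8.314)(298)) = 125.40.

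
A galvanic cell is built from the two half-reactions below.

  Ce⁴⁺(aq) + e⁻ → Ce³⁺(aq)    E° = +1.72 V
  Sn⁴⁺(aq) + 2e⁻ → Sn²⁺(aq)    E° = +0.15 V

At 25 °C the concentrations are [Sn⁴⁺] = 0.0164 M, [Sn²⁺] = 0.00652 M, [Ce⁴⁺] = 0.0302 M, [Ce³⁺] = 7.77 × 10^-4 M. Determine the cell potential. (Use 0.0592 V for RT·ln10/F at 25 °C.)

The Ce⁴⁺/Ce³⁺ couple has the higher reduction potential and acts as the cathode, so E°_cell = +1.72 − (+0.15) = 1.57 V.
Balancing electrons gives n = 2; the reaction quotient is Q = [Sn⁴⁺]·[Ce³⁺]^2/([Sn²⁺]·[Ce⁴⁺]^2) = 0.00167.
At 25 °C, E = E° − (0.0592/n) log Q = 1.57 − (0.0592/2)(-2.779) = 1.570 + 0.082 = 1.652 V.

1.65 V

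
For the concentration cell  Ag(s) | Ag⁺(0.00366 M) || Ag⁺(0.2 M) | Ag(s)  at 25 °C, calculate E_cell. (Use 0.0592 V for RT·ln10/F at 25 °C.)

0.10 V

Both half-cells are Ag⁺/Ag, so E°_cell = 0. The concentrated side is the cathode; the cell reaction moves Ag⁺ from high to low concentration with n = 1.
Q = [Ag⁺]_dilute/[Ag⁺]_conc = 0.00366/0.2 = 0.0183.
E = 0 − (0.0592/1) log Q = −(0.0592/1)(-1.738) = 0.1029 V.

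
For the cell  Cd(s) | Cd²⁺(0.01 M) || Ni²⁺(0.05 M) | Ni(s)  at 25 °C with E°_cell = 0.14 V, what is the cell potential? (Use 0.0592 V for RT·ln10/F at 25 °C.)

Balancing electrons gives n = 2; the reaction quotient is Q = [Cd²⁺]/[Ni²⁺] = 0.200.
At 25 °C, E = E° − (0.0592/n) log Q = 0.14 − (0.0592/2)(-0.699) = 0.140 + 0.021 = 0.161 V.

0.161 V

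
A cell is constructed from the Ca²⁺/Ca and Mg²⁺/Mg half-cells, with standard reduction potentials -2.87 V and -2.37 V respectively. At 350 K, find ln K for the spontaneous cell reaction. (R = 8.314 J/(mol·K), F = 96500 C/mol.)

ln K = 33.2

E°_cell = -2.37 − (-2.87) = 0.50 V, with n = 2 electrons transferred.
At equilibrium E = 0, so the Nernst equation gives ln K = nFE°/RT = (2)(96500)(0.50)/((8.314)(350)) = 33.16.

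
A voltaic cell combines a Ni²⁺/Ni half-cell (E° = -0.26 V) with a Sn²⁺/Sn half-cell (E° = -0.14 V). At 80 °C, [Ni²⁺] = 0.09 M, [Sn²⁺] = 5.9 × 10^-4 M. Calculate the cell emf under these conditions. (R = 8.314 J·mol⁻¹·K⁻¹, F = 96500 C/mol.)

The Sn²⁺/Sn couple has the higher reduction potential and acts as the cathode, so E°_cell = -0.14 − (-0.26) = 0.12 V.
Balancing electrons gives n = 2; the reaction quotient is Q = [Ni²⁺]/[Sn²⁺] = 153.
E = E° − (RT/nF) ln Q = 0.12 − (8.314×353)/(2×96500) × (5.027) = 0.120 − 0.076 = 0.044 V.

0.044 V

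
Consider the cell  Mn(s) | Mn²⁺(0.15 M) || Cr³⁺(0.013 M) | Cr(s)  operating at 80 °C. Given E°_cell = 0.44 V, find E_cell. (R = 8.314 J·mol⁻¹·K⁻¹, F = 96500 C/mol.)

0.425 V

Balancing electrons gives n = 6; the reaction quotient is Q = [Mn²⁺]^3/[Cr³⁺]^2 = 20.0.
E = E° − (RT/nF) ln Q = 0.44 − (8.314×353)/(6×96500) × (2.994) = 0.440 − 0.015 = 0.425 V.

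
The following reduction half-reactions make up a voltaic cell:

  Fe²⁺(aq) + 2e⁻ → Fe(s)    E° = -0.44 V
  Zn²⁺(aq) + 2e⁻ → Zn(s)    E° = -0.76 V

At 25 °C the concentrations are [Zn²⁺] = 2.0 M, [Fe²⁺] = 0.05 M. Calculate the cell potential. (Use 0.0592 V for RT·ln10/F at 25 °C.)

The Fe²⁺/Fe couple has the higher reduction potential and acts as the cathode, so E°_cell = -0.44 − (-0.76) = 0.32 V.
Balancing electrons gives n = 2; the reaction quotient is Q = [Zn²⁺]/[Fe²⁺] = 40.0.
At 25 °C, E = E° − (0.0592/n) log Q = 0.32 − (0.0592/2)(1.602) = 0.320 − 0.047 = 0.273 V.

0.273 V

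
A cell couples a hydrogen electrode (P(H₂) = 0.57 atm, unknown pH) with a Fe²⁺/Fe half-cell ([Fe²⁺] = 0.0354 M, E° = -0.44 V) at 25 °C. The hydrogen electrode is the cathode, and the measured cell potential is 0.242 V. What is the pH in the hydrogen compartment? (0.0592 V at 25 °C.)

pH = 4.19

E°_cell = 0.44 V and n = 2.
log Q = n(E° − E)/0.0592 = 2×(0.44 − 0.242)/0.0592 = 6.689.
With Q = [Fe²⁺]·P(H₂) / [H⁺]^2, solving for [H⁺] gives log[H⁺] = -4.192, so pH = 4.19.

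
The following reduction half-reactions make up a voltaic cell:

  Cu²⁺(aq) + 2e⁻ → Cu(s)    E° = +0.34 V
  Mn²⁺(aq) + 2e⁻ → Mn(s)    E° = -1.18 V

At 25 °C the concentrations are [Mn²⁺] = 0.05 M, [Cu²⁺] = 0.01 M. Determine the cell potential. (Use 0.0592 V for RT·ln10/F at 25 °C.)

The Cu²⁺/Cu couple has the higher reduction potential and acts as the cathode, so E°_cell = +0.34 − (-1.18) = 1.52 V.
Balancing electrons gives n = 2; the reaction quotient is Q = [Mn²⁺]/[Cu²⁺] = 5.00.
At 25 °C, E = E° − (0.0592/n) log Q = 1.52 − (0.0592/2)(0.699) = 1.520 − 0.021 = 1.499 V.

1.50 V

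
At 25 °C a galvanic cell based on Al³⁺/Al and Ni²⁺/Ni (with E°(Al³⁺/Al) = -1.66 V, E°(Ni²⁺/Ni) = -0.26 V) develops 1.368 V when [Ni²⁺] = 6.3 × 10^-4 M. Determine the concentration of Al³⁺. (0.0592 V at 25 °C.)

6.6 × 10^-4 M

From the Nernst equation, log Q = n(E° − E)/0.0592 = 6(1.40 − 1.368)/0.0592 = 3.243, so Q = 1750.
With Q = [Al³⁺]^2/[Ni²⁺]^3 and the known concentrations, [Al³⁺]^2 in the numerator gives [Al³⁺] = 6.6 × 10^-4 M.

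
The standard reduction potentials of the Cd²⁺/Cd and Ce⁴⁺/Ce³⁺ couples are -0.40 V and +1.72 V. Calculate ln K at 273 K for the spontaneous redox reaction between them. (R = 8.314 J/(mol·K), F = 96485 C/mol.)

ln K = 180.2

E°_cell = +1.72 − (-0.40) = 2.12 V, with n = 2 electrons transferred.
At equilibrium E = 0, so the Nernst equation gives ln K = nFE°/RT = (2)(96485)(2.12)/((8.314)(273)) = 180.24.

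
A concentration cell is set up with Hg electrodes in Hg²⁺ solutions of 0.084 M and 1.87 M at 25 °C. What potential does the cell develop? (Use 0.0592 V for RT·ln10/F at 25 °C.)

0.040 V

Both half-cells are Hg²⁺/Hg, so E°_cell = 0. The concentrated side is the cathode; the cell reaction moves Hg²⁺ from high to low concentration with n = 2.
Q = [Hg²⁺]_dilute/[Hg²⁺]_conc = 0.084/1.87 = 0.0449.
E = 0 − (0.0592/2) log Q = −(0.0592/2)(-1.348) = 0.0399 V.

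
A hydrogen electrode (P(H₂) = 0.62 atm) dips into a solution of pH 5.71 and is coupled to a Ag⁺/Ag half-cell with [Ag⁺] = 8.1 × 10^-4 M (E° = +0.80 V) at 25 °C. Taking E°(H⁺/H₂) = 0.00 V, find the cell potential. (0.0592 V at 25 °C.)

0.95 V

The Ag⁺/Ag couple is the cathode, so E°_cell = 0.80 V; n = 2.
[H⁺] = 10^(−5.71) = 1.9 × 10^-6 M, and Q = [H⁺]^2 / ([Ag⁺]^2·P(H₂)) = 9.35 × 10^-6.
E = E° − (0.0592/2) log Q = 0.80 − (0.0592/2)(-5.029) = 0.949 V.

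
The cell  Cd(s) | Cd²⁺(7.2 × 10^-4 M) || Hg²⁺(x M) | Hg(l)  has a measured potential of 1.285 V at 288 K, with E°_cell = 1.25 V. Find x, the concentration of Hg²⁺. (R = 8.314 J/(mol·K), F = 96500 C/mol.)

From the Nernst equation, ln Q = nF(E° − E)/RT = 2×96500×(1.25 − 1.285)/(8.314×288) = -2.821, so Q = 0.0595.
With Q = [Cd²⁺]/[Hg²⁺] and the known concentrations, [Hg²⁺] in the denominator gives [Hg²⁺] = 0.012 M.

0.012 M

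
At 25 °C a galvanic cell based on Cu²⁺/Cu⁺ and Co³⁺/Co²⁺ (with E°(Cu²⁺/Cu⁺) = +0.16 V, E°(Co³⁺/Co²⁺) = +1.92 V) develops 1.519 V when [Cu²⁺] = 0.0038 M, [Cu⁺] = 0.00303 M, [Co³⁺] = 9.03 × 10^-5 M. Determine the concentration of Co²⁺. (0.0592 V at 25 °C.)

0.85 M

From the Nernst equation, log Q = n(E° − E)/0.0592 = 1(1.76 − 1.519)/0.0592 = 4.071, so Q = 1.18 × 10^4.
With Q = [Cu²⁺]·[Co²⁺]/([Cu⁺]·[Co³⁺]) and the known concentrations, [Co²⁺] in the numerator gives [Co²⁺] = 0.85 M.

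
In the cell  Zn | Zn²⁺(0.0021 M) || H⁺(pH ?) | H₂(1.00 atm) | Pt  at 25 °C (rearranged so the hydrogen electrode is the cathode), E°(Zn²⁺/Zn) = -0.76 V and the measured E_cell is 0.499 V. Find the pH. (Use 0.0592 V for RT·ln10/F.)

E°_cell = 0.76 V and n = 2.
log Q = n(E° − E)/0.0592 = 2×(0.76 − 0.499)/0.0592 = 8.818.
With Q = [Zn²⁺]·P(H₂) / [H⁺]^2, solving for [H⁺] gives log[H⁺] = -5.748, so pH = 5.75.

pH = 5.75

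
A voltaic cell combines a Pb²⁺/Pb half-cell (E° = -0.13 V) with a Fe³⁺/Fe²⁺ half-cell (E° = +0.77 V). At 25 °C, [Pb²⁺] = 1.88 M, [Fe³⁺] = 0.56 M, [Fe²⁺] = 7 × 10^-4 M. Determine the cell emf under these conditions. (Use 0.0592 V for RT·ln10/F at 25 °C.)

1.06 V

The Fe³⁺/Fe²⁺ couple has the higher reduction potential and acts as the cathode, so E°_cell = +0.77 − (-0.13) = 0.90 V.
Balancing electrons gives n = 2; the reaction quotient is Q = [Pb²⁺]·[Fe²⁺]^2/[Fe³⁺]^2 = 2.94 × 10^-6.
At 25 °C, E = E° − (0.0592/n) log Q = 0.90 − (0.0592/2)(-5.532) = 0.900 + 0.164 = 1.064 V.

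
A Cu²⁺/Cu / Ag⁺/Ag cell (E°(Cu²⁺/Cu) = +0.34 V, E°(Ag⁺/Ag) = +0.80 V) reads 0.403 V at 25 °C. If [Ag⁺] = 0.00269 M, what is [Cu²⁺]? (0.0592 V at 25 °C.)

From the Nernst equation, log Q = n(E° − E)/0.0592 = 2(0.46 − 0.403)/0.0592 = 1.926, so Q = 84.3.
With Q = [Cu²⁺]/[Ag⁺]^2 and the known concentrations, [Cu²⁺] in the numerator gives [Cu²⁺] = 6.1 × 10^-4 M.

6.1 × 10^-4 M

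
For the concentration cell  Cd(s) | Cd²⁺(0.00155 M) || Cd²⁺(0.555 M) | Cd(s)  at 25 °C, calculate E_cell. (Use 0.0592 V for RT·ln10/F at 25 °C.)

Both half-cells are Cd²⁺/Cd, so E°_cell = 0. The concentrated side is the cathode; the cell reaction moves Cd²⁺ from high to low concentration with n = 2.
Q = [Cd²⁺]_dilute/[Cd²⁺]_conc = 0.00155/0.555 = 0.00279.
E = 0 − (0.0592/2) log Q = −(0.0592/2)(-2.554) = 0.0756 V.

0.076 V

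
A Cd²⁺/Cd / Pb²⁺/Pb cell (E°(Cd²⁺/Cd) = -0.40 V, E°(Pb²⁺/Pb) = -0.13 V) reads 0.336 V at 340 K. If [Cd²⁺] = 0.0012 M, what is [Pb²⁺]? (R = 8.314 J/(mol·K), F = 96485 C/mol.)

From the Nernst equation, ln Q = nF(E° − E)/RT = 2×96485×(0.27 − 0.336)/(8.314×340) = -4.506, so Q = 0.0110.
With Q = [Cd²⁺]/[Pb²⁺] and the known concentrations, [Pb²⁺] in the denominator gives [Pb²⁺] = 0.11 M.

0.11 M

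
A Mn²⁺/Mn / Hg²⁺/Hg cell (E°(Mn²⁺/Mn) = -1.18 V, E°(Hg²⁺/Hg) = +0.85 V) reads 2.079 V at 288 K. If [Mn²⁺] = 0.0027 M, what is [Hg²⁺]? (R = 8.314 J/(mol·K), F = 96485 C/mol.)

From the Nernst equation, ln Q = nF(E° − E)/RT = 2×96485×(2.03 − 2.079)/(8.314×288) = -3.949, so Q = 0.0193.
With Q = [Mn²⁺]/[Hg²⁺] and the known concentrations, [Hg²⁺] in the denominator gives [Hg²⁺] = 0.14 M.

0.14 M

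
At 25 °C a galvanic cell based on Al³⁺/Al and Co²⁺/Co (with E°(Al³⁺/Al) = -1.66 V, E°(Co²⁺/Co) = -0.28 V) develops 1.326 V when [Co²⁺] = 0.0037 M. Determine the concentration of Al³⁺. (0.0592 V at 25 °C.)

From the Nernst equation, log Q = n(E° − E)/0.0592 = 6(1.38 − 1.326)/0.0592 = 5.473, so Q = 2.97 × 10^5.
With Q = [Al³⁺]^2/[Co²⁺]^3 and the known concentrations, [Al³⁺]^2 in the numerator gives [Al³⁺] = 0.12 M.

0.12 M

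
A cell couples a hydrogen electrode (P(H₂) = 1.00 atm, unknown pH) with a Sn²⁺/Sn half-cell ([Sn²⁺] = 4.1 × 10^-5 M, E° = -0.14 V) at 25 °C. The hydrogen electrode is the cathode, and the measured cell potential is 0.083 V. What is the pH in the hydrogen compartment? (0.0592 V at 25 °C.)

E°_cell = 0.14 V and n = 2.
log Q = n(E° − E)/0.0592 = 2×(0.14 − 0.083)/0.0592 = 1.926.
With Q = [Sn²⁺]·P(H₂) / [H⁺]^2, solving for [H⁺] gives log[H⁺] = -3.156, so pH = 3.16.

pH = 3.16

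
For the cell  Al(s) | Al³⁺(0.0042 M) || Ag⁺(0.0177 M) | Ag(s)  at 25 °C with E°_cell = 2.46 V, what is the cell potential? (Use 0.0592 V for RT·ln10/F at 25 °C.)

2.40 V

Balancing electrons gives n = 3; the reaction quotient is Q = [Al³⁺]/[Ag⁺]^3 = 757.
At 25 °C, E = E° − (0.0592/n) log Q = 2.46 − (0.0592/3)(2.879) = 2.460 − 0.057 = 2.403 V.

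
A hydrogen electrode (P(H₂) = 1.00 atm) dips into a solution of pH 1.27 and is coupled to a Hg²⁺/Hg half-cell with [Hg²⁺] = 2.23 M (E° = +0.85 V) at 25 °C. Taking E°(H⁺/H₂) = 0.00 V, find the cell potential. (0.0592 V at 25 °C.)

0.94 V

The Hg²⁺/Hg couple is the cathode, so E°_cell = 0.85 V; n = 2.
[H⁺] = 10^(−1.27) = 0.054 M, and Q = [H⁺]^2 / ([Hg²⁺]·P(H₂)) = 0.00129.
E = E° − (0.0592/2) log Q = 0.85 − (0.0592/2)(-2.888) = 0.935 V.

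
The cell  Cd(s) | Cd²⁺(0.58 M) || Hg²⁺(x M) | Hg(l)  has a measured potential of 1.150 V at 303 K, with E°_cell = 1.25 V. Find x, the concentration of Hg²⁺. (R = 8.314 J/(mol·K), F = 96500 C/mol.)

From the Nernst equation, ln Q = nF(E° − E)/RT = 2×96500×(1.25 − 1.150)/(8.314×303) = 7.661, so Q = 2120.
With Q = [Cd²⁺]/[Hg²⁺] and the known concentrations, [Hg²⁺] in the denominator gives [Hg²⁺] = 2.7 × 10^-4 M.

2.7 × 10^-4 M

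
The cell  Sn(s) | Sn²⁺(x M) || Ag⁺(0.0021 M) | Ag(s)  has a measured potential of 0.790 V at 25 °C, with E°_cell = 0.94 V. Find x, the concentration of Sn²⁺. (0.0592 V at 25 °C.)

From the Nernst equation, log Q = n(E° − E)/0.0592 = 2(0.94 − 0.790)/0.0592 = 5.068, so Q = 1.17 × 10^5.
With Q = [Sn²⁺]/[Ag⁺]^2 and the known concentrations, [Sn²⁺] in the numerator gives [Sn²⁺] = 0.52 M.

0.52 M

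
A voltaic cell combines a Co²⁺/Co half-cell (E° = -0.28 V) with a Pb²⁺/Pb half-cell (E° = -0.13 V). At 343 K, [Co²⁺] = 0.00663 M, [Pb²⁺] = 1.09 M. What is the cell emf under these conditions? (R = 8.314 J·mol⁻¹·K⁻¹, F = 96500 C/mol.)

0.225 V

The Pb²⁺/Pb couple has the higher reduction potential and acts as the cathode, so E°_cell = -0.13 − (-0.28) = 0.15 V.
Balancing electrons gives n = 2; the reaction quotient is Q = [Co²⁺]/[Pb²⁺] = 0.00608.
E = E° − (RT/nF) ln Q = 0.15 − (8.314×343)/(2×96500) × (-5.102) = 0.150 + 0.075 = 0.225 V.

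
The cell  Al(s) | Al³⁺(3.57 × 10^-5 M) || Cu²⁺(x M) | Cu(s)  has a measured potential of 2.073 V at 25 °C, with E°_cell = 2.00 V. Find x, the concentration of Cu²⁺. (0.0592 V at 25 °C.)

0.32 M

From the Nernst equation, log Q = n(E° − E)/0.0592 = 6(2.00 − 2.073)/0.0592 = -7.399, so Q = 3.99 × 10^-8.
With Q = [Al³⁺]^2/[Cu²⁺]^3 and the known concentrations, [Cu²⁺]^3 in the denominator gives [Cu²⁺] = 0.32 M.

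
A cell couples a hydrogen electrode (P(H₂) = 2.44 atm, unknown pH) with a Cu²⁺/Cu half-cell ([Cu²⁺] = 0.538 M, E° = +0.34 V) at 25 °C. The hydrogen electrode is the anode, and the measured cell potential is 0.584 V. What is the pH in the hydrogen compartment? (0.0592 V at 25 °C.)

pH = 4.06

E°_cell = 0.34 V and n = 2.
log Q = n(E° − E)/0.0592 = 2×(0.34 − 0.584)/0.0592 = -8.243.
With Q = [H⁺]^2 / ([Cu²⁺]·P(H₂)), solving for [H⁺] gives log[H⁺] = -4.063, so pH = 4.06.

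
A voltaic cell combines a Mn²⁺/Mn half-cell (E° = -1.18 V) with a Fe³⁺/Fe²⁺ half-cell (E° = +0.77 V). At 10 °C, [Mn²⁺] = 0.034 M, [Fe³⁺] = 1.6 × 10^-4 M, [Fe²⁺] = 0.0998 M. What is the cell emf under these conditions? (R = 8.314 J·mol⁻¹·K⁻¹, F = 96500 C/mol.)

1.83 V

The Fe³⁺/Fe²⁺ couple has the higher reduction potential and acts as the cathode, so E°_cell = +0.77 − (-1.18) = 1.95 V.
Balancing electrons gives n = 2; the reaction quotient is Q = [Mn²⁺]·[Fe²⁺]^2/[Fe³⁺]^2 = 1.32 × 10^4.
E = E° − (RT/nF) ln Q = 1.95 − (8.314×283)/(2×96500) × (9.490) = 1.950 − 0.116 = 1.834 V.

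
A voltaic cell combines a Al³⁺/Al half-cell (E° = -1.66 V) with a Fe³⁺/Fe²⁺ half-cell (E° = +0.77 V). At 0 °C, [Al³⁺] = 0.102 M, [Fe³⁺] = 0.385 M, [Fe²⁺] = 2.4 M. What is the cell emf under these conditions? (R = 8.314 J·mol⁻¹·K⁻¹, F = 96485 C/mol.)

The Fe³⁺/Fe²⁺ couple has the higher reduction potential and acts as the cathode, so E°_cell = +0.77 − (-1.66) = 2.43 V.
Balancing electrons gives n = 3; the reaction quotient is Q = [Al³⁺]·[Fe²⁺]^3/[Fe³⁺]^3 = 24.7.
E = E° − (RT/nF) ln Q = 2.43 − (8.314×273)/(3×96485) × (3.207) = 2.430 − 0.025 = 2.405 V.

2.40 V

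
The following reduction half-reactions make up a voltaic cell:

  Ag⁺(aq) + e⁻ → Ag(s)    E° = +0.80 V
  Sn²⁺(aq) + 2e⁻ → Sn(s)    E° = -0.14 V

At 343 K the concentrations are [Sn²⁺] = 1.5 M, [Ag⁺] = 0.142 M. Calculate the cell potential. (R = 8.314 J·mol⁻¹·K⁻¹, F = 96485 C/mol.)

The Ag⁺/Ag couple has the higher reduction potential and acts as the cathode, so E°_cell = +0.80 − (-0.14) = 0.94 V.
Balancing electrons gives n = 2; the reaction quotient is Q = [Sn²⁺]/[Ag⁺]^2 = 74.4.
E = E° − (RT/nF) ln Q = 0.94 − (8.314×343)/(2×96485) × (4.309) = 0.940 − 0.064 = 0.876 V.

0.876 V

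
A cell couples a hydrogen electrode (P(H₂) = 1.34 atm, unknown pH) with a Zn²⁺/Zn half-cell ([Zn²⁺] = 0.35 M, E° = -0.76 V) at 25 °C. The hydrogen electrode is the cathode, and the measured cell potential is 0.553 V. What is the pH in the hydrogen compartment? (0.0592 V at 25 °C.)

E°_cell = 0.76 V and n = 2.
log Q = n(E° − E)/0.0592 = 2×(0.76 − 0.553)/0.0592 = 6.993.
With Q = [Zn²⁺]·P(H₂) / [H⁺]^2, solving for [H⁺] gives log[H⁺] = -3.661, so pH = 3.66.

pH = 3.66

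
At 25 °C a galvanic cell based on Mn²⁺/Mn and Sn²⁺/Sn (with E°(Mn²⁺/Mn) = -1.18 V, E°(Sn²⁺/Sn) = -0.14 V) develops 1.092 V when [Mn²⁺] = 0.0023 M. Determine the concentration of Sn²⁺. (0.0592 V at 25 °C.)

From the Nernst equation, log Q = n(E° − E)/0.0592 = 2(1.04 − 1.092)/0.0592 = -1.757, so Q = 0.0175.
With Q = [Mn²⁺]/[Sn²⁺] and the known concentrations, [Sn²⁺] in the denominator gives [Sn²⁺] = 0.13 M.

0.13 M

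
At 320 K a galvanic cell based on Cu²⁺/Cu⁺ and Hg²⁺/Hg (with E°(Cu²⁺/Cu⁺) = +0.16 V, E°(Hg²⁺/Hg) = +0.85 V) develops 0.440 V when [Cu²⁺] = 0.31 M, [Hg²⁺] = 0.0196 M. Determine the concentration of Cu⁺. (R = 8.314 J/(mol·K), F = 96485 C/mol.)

2.6 × 10^-4 M

From the Nernst equation, ln Q = nF(E° − E)/RT = 2×96485×(0.69 − 0.440)/(8.314×320) = 18.133, so Q = 7.5 × 10^7.
With Q = [Cu²⁺]^2/([Cu⁺]^2·[Hg²⁺]) and the known concentrations, [Cu⁺]^2 in the denominator gives [Cu⁺] = 2.6 × 10^-4 M.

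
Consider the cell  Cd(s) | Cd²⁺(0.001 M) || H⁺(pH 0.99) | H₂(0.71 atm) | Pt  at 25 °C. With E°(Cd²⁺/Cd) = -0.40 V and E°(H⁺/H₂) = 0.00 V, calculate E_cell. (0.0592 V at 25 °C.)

The hydrogen couple is the cathode, so E°_cell = 0.40 V; n = 2.
[H⁺] = 10^(−0.99) = 0.10 M, and Q = [Cd²⁺]·P(H₂) / [H⁺]^2 = 0.0678.
E = E° − (0.0592/2) log Q = 0.40 − (0.0592/2)(-1.169) = 0.435 V.

0.43 V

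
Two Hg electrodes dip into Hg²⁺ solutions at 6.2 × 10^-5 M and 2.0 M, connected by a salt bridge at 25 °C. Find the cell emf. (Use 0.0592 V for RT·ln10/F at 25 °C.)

Both half-cells are Hg²⁺/Hg, so E°_cell = 0. The concentrated side is the cathode; the cell reaction moves Hg²⁺ from high to low concentration with n = 2.
Q = [Hg²⁺]_dilute/[Hg²⁺]_conc = 6.2 × 10^-5/2.0 = 3.1 × 10^-5.
E = 0 − (0.0592/2) log Q = −(0.0592/2)(-4.509) = 0.1335 V.

0.13 V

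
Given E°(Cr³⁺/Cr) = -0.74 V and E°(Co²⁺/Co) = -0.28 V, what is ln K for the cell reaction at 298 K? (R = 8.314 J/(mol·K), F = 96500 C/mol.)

E°_cell = -0.28 − (-0.74) = 0.46 V, with n = 6 electrons transferred.
At equilibrium E = 0, so the Nernst equation gives ln K = nFE°/RT = (6)(96500)(0.46)/((8.314)(298)) = 107.50.

ln K = 107.5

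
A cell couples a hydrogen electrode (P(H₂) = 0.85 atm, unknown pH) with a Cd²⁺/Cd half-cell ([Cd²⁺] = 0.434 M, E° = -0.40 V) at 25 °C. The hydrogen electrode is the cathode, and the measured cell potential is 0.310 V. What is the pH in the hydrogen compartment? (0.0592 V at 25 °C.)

pH = 1.74

E°_cell = 0.40 V and n = 2.
log Q = n(E° − E)/0.0592 = 2×(0.40 − 0.310)/0.0592 = 3.041.
With Q = [Cd²⁺]·P(H₂) / [H⁺]^2, solving for [H⁺] gives log[H⁺] = -1.737, so pH = 1.74.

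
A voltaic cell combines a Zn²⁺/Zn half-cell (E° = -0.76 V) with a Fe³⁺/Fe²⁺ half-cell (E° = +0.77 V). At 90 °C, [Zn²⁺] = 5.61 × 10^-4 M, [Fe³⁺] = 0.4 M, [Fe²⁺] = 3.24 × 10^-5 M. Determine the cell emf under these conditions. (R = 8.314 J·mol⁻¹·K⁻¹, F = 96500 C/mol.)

The Fe³⁺/Fe²⁺ couple has the higher reduction potential and acts as the cathode, so E°_cell = +0.77 − (-0.76) = 1.53 V.
Balancing electrons gives n = 2; the reaction quotient is Q = [Zn²⁺]·[Fe²⁺]^2/[Fe³⁺]^2 = 3.68 × 10^-12.
E = E° − (RT/nF) ln Q = 1.53 − (8.314×363)/(2×96500) × (-26.328) = 1.530 + 0.412 = 1.942 V.

1.94 V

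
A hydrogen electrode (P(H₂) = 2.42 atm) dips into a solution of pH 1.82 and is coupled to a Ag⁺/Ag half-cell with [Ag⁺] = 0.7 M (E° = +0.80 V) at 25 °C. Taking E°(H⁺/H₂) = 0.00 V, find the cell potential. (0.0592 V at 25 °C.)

The Ag⁺/Ag couple is the cathode, so E°_cell = 0.80 V; n = 2.
[H⁺] = 10^(−1.82) = 0.015 M, and Q = [H⁺]^2 / ([Ag⁺]^2·P(H₂)) = 1.93 × 10^-4.
E = E° − (0.0592/2) log Q = 0.80 − (0.0592/2)(-3.714) = 0.910 V.

0.91 V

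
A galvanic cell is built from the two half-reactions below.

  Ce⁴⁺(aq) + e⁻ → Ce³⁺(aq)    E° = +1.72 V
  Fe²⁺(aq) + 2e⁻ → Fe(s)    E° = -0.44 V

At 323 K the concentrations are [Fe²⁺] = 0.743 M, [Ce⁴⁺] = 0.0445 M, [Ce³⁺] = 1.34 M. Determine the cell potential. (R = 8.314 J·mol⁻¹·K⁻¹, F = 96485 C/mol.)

The Ce⁴⁺/Ce³⁺ couple has the higher reduction potential and acts as the cathode, so E°_cell = +1.72 − (-0.44) = 2.16 V.
Balancing electrons gives n = 2; the reaction quotient is Q = [Fe²⁺]·[Ce³⁺]^2/[Ce⁴⁺]^2 = 674.
E = E° − (RT/nF) ln Q = 2.16 − (8.314×323)/(2×96485) × (6.513) = 2.160 − 0.091 = 2.069 V.

2.07 V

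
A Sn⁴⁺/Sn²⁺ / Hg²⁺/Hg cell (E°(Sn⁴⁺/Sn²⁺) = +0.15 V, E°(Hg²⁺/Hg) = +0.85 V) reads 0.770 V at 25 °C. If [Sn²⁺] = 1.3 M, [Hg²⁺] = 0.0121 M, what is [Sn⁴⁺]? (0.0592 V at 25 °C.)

From the Nernst equation, log Q = n(E° − E)/0.0592 = 2(0.70 − 0.770)/0.0592 = -2.365, so Q = 0.00432.
With Q = [Sn⁴⁺]/([Sn²⁺]·[Hg²⁺]) and the known concentrations, [Sn⁴⁺] in the numerator gives [Sn⁴⁺] = 6.8 × 10^-5 M.

6.8 × 10^-5 M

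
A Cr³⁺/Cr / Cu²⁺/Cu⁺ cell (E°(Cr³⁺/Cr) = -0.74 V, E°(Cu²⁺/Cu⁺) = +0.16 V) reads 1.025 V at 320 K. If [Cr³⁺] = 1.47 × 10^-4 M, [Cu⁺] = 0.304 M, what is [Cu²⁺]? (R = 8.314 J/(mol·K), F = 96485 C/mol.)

1.5 M

From the Nernst equation, ln Q = nF(E° − E)/RT = 3×96485×(0.90 − 1.025)/(8.314×320) = -13.600, so Q = 1.24 × 10^-6.
With Q = [Cr³⁺]·[Cu⁺]^3/[Cu²⁺]^3 and the known concentrations, [Cu²⁺]^3 in the denominator gives [Cu²⁺] = 1.5 M.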